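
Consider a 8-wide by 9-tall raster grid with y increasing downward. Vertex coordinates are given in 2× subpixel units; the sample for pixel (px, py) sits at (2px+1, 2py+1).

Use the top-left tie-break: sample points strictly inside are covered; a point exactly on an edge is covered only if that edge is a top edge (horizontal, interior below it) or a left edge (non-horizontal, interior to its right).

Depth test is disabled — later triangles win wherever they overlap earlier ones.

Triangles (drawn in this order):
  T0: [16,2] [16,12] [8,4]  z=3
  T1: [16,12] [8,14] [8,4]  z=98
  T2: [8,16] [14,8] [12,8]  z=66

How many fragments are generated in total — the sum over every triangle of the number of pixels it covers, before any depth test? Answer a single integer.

T0:
  2·area = 80
  edge (16, 2)→(16, 12): d=(0,10) right/bottom  bias=-1
  edge (16, 12)→(8, 4): d=(-8,-8) top-left  bias=+0
  edge (8, 4)→(16, 2): d=(8,-2) top-left  bias=+0
    (2,0)@(5, 1): e=[110,0,-30] → ·  [on edge]
    (3,1)@(7, 3): e=[90,0,-10] → ·  [on edge]
    (6,1)@(13, 3): e=[30,48,2] → █
    (7,1)@(15, 3): e=[10,64,6] → █
    (4,2)@(9, 5): e=[70,0,10] → █  [on edge]
    (5,2)@(11, 5): e=[50,16,14] → █
    (4,3)@(9, 7): e=[70,-16,26] → ·
    (5,3)@(11, 7): e=[50,0,30] → █  [on edge]
    (5,4)@(11, 9): e=[50,-16,46] → ·
    (6,4)@(13, 9): e=[30,0,50] → █  [on edge]
    (6,5)@(13, 11): e=[30,-16,66] → ·
    (7,5)@(15, 11): e=[10,0,70] → █  [on edge]
  covered (12 px):
    · · · · · · · ·
    · · · · · · █ █
    · · · · █ █ █ █
    · · · · · █ █ █
    · · · · · · █ █
    · · · · · · · █
    · · · · · · · ·
    · · · · · · · ·
    · · · · · · · ·
T1:
  2·area = 80
  edge (16, 12)→(8, 14): d=(-8,2) right/bottom  bias=-1
  edge (8, 14)→(8, 4): d=(0,-10) top-left  bias=+0
  edge (8, 4)→(16, 12): d=(8,8) right/bottom  bias=-1
    (2,0)@(5, 1): e=[110,-30,0] → ·  [on edge]
    (3,1)@(7, 3): e=[90,-10,0] → ·  [on edge]
    (4,2)@(9, 5): e=[70,10,0] → ·  [on edge]
    (4,3)@(9, 7): e=[54,10,16] → █
    (5,3)@(11, 7): e=[50,30,0] → ·  [on edge]
    (4,4)@(9, 9): e=[38,10,32] → █
    (5,4)@(11, 9): e=[34,30,16] → █
    (6,4)@(13, 9): e=[30,50,0] → ·  [on edge]
    (4,5)@(9, 11): e=[22,10,48] → █
    (6,5)@(13, 11): e=[14,50,16] → █
    (7,5)@(15, 11): e=[10,70,0] → ·  [on edge]
    (4,6)@(9, 13): e=[6,10,64] → █
  covered (8 px):
    · · · · · · · ·
    · · · · · · · ·
    · · · · · · · ·
    · · · · █ · · ·
    · · · · █ █ · ·
    · · · · █ █ █ ·
    · · · · █ █ · ·
    · · · · · · · ·
    · · · · · · · ·
T2:
  2·area = 16  (B↔C swapped to make it positive)
  edge (8, 16)→(12, 8): d=(4,-8) top-left  bias=+0
  edge (12, 8)→(14, 8): d=(2,0) top-left  bias=+0
  edge (14, 8)→(8, 16): d=(-6,8) right/bottom  bias=-1
    (6,4)@(13, 9): e=[12,2,2] → █
    (7,4)@(15, 9): e=[28,2,-14] → ·
    (5,5)@(11, 11): e=[4,6,6] → █
    (6,5)@(13, 11): e=[20,6,-10] → ·
    (5,6)@(11, 13): e=[12,10,-6] → ·
  covered (2 px):
    · · · · · · · ·
    · · · · · · · ·
    · · · · · · · ·
    · · · · · · · ·
    · · · · · · █ ·
    · · · · · █ · ·
    · · · · · · · ·
    · · · · · · · ·
    · · · · · · · ·

Final: 22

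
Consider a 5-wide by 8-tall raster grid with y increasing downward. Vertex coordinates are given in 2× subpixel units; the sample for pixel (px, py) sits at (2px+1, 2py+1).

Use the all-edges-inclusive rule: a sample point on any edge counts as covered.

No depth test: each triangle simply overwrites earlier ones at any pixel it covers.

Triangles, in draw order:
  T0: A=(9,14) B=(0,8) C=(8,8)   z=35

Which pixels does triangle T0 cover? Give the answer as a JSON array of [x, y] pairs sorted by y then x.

T0:
  2·area = 48
  edge (9, 14)→(0, 8): d=(-9,-6) inclusive
  edge (0, 8)→(8, 8): d=(8,0) inclusive
  edge (8, 8)→(9, 14): d=(1,6) inclusive
    (1,4)@(3, 9): e=[9,8,31] → █
    (2,4)@(5, 9): e=[21,8,19] → █
    (3,4)@(7, 9): e=[33,8,7] → █
    (4,4)@(9, 9): e=[45,8,-5] → ·
    (1,5)@(3, 11): e=[-9,24,33] → ·
    (2,5)@(5, 11): e=[3,24,21] → █
    (4,5)@(9, 11): e=[27,24,-3] → ·
    (2,6)@(5, 13): e=[-15,40,23] → ·
    (3,6)@(7, 13): e=[-3,40,11] → ·
  covered (5 px):
    · · · · ·
    · · · · ·
    · · · · ·
    · · · · ·
    · █ █ █ ·
    · · █ █ ·
    · · · · ·
    · · · · ·

Answer: [[1,4],[2,4],[3,4],[2,5],[3,5]]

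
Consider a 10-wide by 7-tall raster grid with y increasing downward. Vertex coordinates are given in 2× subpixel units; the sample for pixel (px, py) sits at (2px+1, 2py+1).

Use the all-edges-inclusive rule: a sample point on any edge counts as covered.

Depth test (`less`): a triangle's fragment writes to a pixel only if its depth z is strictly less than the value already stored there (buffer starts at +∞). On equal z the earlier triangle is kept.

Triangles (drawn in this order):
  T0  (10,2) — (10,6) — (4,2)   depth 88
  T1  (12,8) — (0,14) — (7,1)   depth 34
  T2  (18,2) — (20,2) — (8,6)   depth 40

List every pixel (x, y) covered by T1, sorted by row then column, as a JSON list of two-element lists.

T0:
  2·area = 24
  edge (10, 2)→(10, 6): d=(0,4) inclusive
  edge (10, 6)→(4, 2): d=(-6,-4) inclusive
  edge (4, 2)→(10, 2): d=(6,0) inclusive
    (3,1)@(7, 3): e=[12,6,6] → █
    (4,1)@(9, 3): e=[4,14,6] → █
    (5,1)@(11, 3): e=[-4,22,6] → ·
    (3,2)@(7, 5): e=[12,-6,18] → ·
    (4,2)@(9, 5): e=[4,2,18] → █
    (5,2)@(11, 5): e=[-4,10,18] → ·
    (4,3)@(9, 7): e=[4,-10,30] → ·
  covered (3 px):
    · · · · · · · · · ·
    · · · █ █ · · · · ·
    · · · · █ · · · · ·
    · · · · · · · · · ·
    · · · · · · · · · ·
    · · · · · · · · · ·
    · · · · · · · · · ·
T1:
  2·area = 114
  edge (12, 8)→(0, 14): d=(-12,6) inclusive
  edge (0, 14)→(7, 1): d=(7,-13) inclusive
  edge (7, 1)→(12, 8): d=(5,7) inclusive
    (3,0)@(7, 1): e=[114,0,0] → █  [on edge]
    (4,0)@(9, 1): e=[102,26,-14] → ·
    (3,1)@(7, 3): e=[90,14,10] → █
    (4,1)@(9, 3): e=[78,40,-4] → ·
    (2,2)@(5, 5): e=[78,2,34] → █
    (4,2)@(9, 5): e=[54,54,6] → █
    (5,2)@(11, 5): e=[42,80,-8] → ·
    (2,3)@(5, 7): e=[54,16,44] → █
    (5,3)@(11, 7): e=[18,94,2] → █
    (6,3)@(13, 7): e=[6,120,-12] → ·
    (1,4)@(3, 9): e=[42,4,68] → █
    (5,4)@(11, 9): e=[-6,108,12] → ·
  covered (16 px):
    · · · █ · · · · · ·
    · · · █ · · · · · ·
    · · █ █ █ · · · · ·
    · · █ █ █ █ · · · ·
    · █ █ █ █ · · · · ·
    · █ █ · · · · · · ·
    █ · · · · · · · · ·
T2:
  2·area = 8
  edge (18, 2)→(20, 2): d=(2,0) inclusive
  edge (20, 2)→(8, 6): d=(-12,4) inclusive
  edge (8, 6)→(18, 2): d=(10,-4) inclusive
    (8,1)@(17, 3): e=[2,0,6] → █  [on edge]
    (9,1)@(19, 3): e=[2,-8,14] → ·
    (5,2)@(11, 5): e=[6,0,2] → █  [on edge]
    (6,2)@(13, 5): e=[6,-8,10] → ·
    (8,2)@(17, 5): e=[6,-24,26] → ·
    (2,3)@(5, 7): e=[10,0,-2] → ·  [on edge]
    (5,3)@(11, 7): e=[10,-24,22] → ·
  covered (2 px):
    · · · · · · · · · ·
    · · · · · · · · █ ·
    · · · · · █ · · · ·
    · · · · · · · · · ·
    · · · · · · · · · ·
    · · · · · · · · · ·
    · · · · · · · · · ·

Answer: [[3,0],[3,1],[2,2],[3,2],[4,2],[2,3],[3,3],[4,3],[5,3],[1,4],[2,4],[3,4],[4,4],[1,5],[2,5],[0,6]]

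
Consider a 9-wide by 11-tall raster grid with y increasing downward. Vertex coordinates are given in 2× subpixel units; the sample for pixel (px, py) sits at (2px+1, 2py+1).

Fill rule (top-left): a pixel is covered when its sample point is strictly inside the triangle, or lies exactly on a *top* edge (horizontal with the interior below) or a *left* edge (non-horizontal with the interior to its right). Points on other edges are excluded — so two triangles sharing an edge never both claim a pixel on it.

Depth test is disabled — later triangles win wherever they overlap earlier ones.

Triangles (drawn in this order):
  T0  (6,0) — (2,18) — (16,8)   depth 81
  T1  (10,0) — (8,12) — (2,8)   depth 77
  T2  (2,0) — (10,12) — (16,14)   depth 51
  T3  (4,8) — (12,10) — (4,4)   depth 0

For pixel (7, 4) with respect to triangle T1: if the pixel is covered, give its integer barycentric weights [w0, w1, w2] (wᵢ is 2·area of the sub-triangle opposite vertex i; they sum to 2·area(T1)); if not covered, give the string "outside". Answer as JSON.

T0:
  2·area = 212  (B↔C swapped to make it positive)
  edge (6, 0)→(16, 8): d=(10,8) right/bottom  bias=-1
  edge (16, 8)→(2, 18): d=(-14,10) right/bottom  bias=-1
  edge (2, 18)→(6, 0): d=(4,-18) top-left  bias=+0
    (3,0)@(7, 1): e=[2,188,22] → X
    (4,0)@(9, 1): e=[-14,168,58] → .
    (3,1)@(7, 3): e=[22,160,30] → X
    (4,1)@(9, 3): e=[6,140,66] → X
    (5,1)@(11, 3): e=[-10,120,102] → .
    (2,2)@(5, 5): e=[58,152,2] → X
    (5,2)@(11, 5): e=[10,92,110] → X
    (6,2)@(13, 5): e=[-6,72,146] → .
    (2,3)@(5, 7): e=[78,124,10] → X
    (6,3)@(13, 7): e=[14,44,154] → X
    (7,3)@(15, 7): e=[-2,24,190] → .
    (2,4)@(5, 9): e=[98,96,18] → X
    (4,6)@(9, 13): e=[106,0,106] → .  [on edge]
  covered (26 px):
    . . . X . . . . .
    . . . X X . . . .
    . . X X X X . . .
    . . X X X X X . .
    . . X X X X X . .
    . . X X X X . . .
    . . X X . . . . .
    . X X . . . . . .
    . X . . . . . . .
    . . . . . . . . .
    . . . . . . . . .
T1:
  2·area = 80
  edge (10, 0)→(8, 12): d=(-2,12) right/bottom  bias=-1
  edge (8, 12)→(2, 8): d=(-6,-4) top-left  bias=+0
  edge (2, 8)→(10, 0): d=(8,-8) top-left  bias=+0
    (4,0)@(9, 1): e=[10,70,0] → X  [on edge]
    (5,0)@(11, 1): e=[-14,78,16] → .
    (3,1)@(7, 3): e=[30,50,0] → X  [on edge]
    (5,1)@(11, 3): e=[-18,66,32] → .
    (2,2)@(5, 5): e=[50,30,0] → X  [on edge]
    (5,2)@(11, 5): e=[-22,54,48] → .
    (1,3)@(3, 7): e=[70,10,0] → X  [on edge]
    (4,3)@(9, 7): e=[-2,34,48] → .
    (0,4)@(1, 9): e=[90,-10,0] → .  [on edge]
    (1,4)@(3, 9): e=[66,-2,16] → .
    (2,4)@(5, 9): e=[42,6,32] → X
    (4,4)@(9, 9): e=[-6,22,64] → .
  covered (12 px):
    . . . . X . . . .
    . . . X X . . . .
    . . X X X . . . .
    . X X X . . . . .
    . . X X . . . . .
    . . . X . . . . .
    . . . . . . . . .
    . . . . . . . . .
    . . . . . . . . .
    . . . . . . . . .
    . . . . . . . . .
T2:
  2·area = 56  (B↔C swapped to make it positive)
  edge (2, 0)→(16, 14): d=(14,14) right/bottom  bias=-1
  edge (16, 14)→(10, 12): d=(-6,-2) top-left  bias=+0
  edge (10, 12)→(2, 0): d=(-8,-12) top-left  bias=+0
    (1,0)@(3, 1): e=[0,52,4] → .  [on edge]
    (2,1)@(5, 3): e=[0,44,12] → .  [on edge]
    (3,2)@(7, 5): e=[0,36,20] → .  [on edge]
    (3,3)@(7, 7): e=[28,24,4] → X
    (4,3)@(9, 7): e=[0,28,28] → .  [on edge]
    (0,4)@(1, 9): e=[140,0,-84] → .  [on edge]
    (3,4)@(7, 9): e=[56,12,-12] → .
    (4,4)@(9, 9): e=[28,16,12] → X
    (5,4)@(11, 9): e=[0,20,36] → .  [on edge]
    (3,5)@(7, 11): e=[84,0,-28] → .  [on edge]
    (4,5)@(9, 11): e=[56,4,-4] → .
    (5,5)@(11, 11): e=[28,8,20] → X
    (6,5)@(13, 11): e=[0,12,44] → .  [on edge]
    (6,6)@(13, 13): e=[28,0,28] → X  [on edge]
    (7,6)@(15, 13): e=[0,4,52] → .  [on edge]
    (8,7)@(17, 15): e=[0,-4,60] → .  [on edge]
  covered (4 px):
    . . . . . . . . .
    . . . . . . . . .
    . . . . . . . . .
    . . . X . . . . .
    . . . . X . . . .
    . . . . . X . . .
    . . . . . . X . .
    . . . . . . . . .
    . . . . . . . . .
    . . . . . . . . .
    . . . . . . . . .
T3:
  2·area = 32  (B↔C swapped to make it positive)
  edge (4, 8)→(4, 4): d=(0,-4) top-left  bias=+0
  edge (4, 4)→(12, 10): d=(8,6) right/bottom  bias=-1
  edge (12, 10)→(4, 8): d=(-8,-2) top-left  bias=+0
    (2,2)@(5, 5): e=[4,2,26] → X
    (3,2)@(7, 5): e=[12,-10,30] → .
    (2,3)@(5, 7): e=[4,18,10] → X
    (3,3)@(7, 7): e=[12,6,14] → X
    (4,3)@(9, 7): e=[20,-6,18] → .
    (2,4)@(5, 9): e=[4,34,-6] → .
    (3,4)@(7, 9): e=[12,22,-2] → .
    (4,4)@(9, 9): e=[20,10,2] → X
    (5,4)@(11, 9): e=[28,-2,6] → .
    (4,5)@(9, 11): e=[20,26,-14] → .
  covered (4 px):
    . . . . . . . . .
    . . . . . . . . .
    . . X . . . . . .
    . . X X . . . . .
    . . . . X . . . .
    . . . . . . . . .
    . . . . . . . . .
    . . . . . . . . .
    . . . . . . . . .
    . . . . . . . . .
    . . . . . . . . .

Answer: "outside"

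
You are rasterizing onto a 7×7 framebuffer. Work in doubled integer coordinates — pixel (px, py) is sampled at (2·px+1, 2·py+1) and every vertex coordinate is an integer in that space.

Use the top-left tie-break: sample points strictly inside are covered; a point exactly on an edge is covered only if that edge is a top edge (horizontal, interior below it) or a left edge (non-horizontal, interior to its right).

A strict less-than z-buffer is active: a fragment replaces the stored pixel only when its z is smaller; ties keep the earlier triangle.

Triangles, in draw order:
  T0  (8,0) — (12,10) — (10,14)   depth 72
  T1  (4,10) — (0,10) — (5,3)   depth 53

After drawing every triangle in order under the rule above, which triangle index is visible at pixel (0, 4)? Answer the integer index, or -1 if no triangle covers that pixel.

T0:
  2·area = 36
  edge (8, 0)→(12, 10): d=(4,10) right/bottom  bias=-1
  edge (12, 10)→(10, 14): d=(-2,4) right/bottom  bias=-1
  edge (10, 14)→(8, 0): d=(-2,-14) top-left  bias=+0
    (4,1)@(9, 3): e=[2,26,8] → #
    (5,1)@(11, 3): e=[-18,18,36] → ·
    (4,2)@(9, 5): e=[10,22,4] → #
    (5,2)@(11, 5): e=[-10,14,32] → ·
    (4,3)@(9, 7): e=[18,18,0] → #  [on edge]
    (5,3)@(11, 7): e=[-2,10,28] → ·
    (4,4)@(9, 9): e=[26,14,-4] → ·
    (5,4)@(11, 9): e=[6,6,24] → #
    (6,4)@(13, 9): e=[-14,-2,52] → ·
    (5,5)@(11, 11): e=[14,2,20] → #
    (6,5)@(13, 11): e=[-6,-6,48] → ·
    (5,6)@(11, 13): e=[22,-2,16] → ·
  covered (5 px):
    · · · · · · ·
    · · · · # · ·
    · · · · # · ·
    · · · · # · ·
    · · · · · # ·
    · · · · · # ·
    · · · · · · ·
T1:
  2·area = 28
  edge (4, 10)→(0, 10): d=(-4,0) right/bottom  bias=-1
  edge (0, 10)→(5, 3): d=(5,-7) top-left  bias=+0
  edge (5, 3)→(4, 10): d=(-1,7) right/bottom  bias=-1
    (2,1)@(5, 3): e=[28,0,0] → ·  [on edge]
    (1,3)@(3, 7): e=[12,6,10] → #
    (2,3)@(5, 7): e=[12,20,-4] → ·
    (0,4)@(1, 9): e=[4,2,22] → #
    (2,4)@(5, 9): e=[4,30,-6] → ·
    (0,5)@(1, 11): e=[-4,12,20] → ·
    (1,5)@(3, 11): e=[-4,26,6] → ·
  covered (3 px):
    · · · · · · ·
    · · · · · · ·
    · · · · · · ·
    · # · · · · ·
    # # · · · · ·
    · · · · · · ·
    · · · · · · ·

Z-buffer (winner per pixel, '.' = empty):
  . . . . . . .
  . . . . 0 . .
  . . . . 0 . .
  . 1 . . 0 . .
  1 1 . . . 0 .
  . . . . . 0 .
  . . . . . . .

Final: 1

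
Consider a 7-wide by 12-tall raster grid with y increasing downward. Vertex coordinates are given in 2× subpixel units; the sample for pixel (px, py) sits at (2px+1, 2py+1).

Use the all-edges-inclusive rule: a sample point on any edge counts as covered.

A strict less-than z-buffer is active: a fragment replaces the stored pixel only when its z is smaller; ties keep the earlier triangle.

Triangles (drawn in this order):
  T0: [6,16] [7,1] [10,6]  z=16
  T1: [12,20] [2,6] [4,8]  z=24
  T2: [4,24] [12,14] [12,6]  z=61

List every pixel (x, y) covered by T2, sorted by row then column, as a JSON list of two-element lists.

T0:
  2·area = 50
  edge (6, 16)→(7, 1): d=(1,-15) inclusive
  edge (7, 1)→(10, 6): d=(3,5) inclusive
  edge (10, 6)→(6, 16): d=(-4,10) inclusive
    (3,0)@(7, 1): e=[0,0,50] → X  [on edge]
    (4,0)@(9, 1): e=[30,-10,30] → .
    (3,1)@(7, 3): e=[2,6,42] → X
    (4,1)@(9, 3): e=[32,-4,22] → .
    (3,2)@(7, 5): e=[4,12,34] → X
    (4,2)@(9, 5): e=[34,2,14] → X
    (5,2)@(11, 5): e=[64,-8,-6] → .
    (3,3)@(7, 7): e=[6,18,26] → X
    (5,3)@(11, 7): e=[66,-2,-14] → .
    (3,4)@(7, 9): e=[8,24,18] → X
    (4,4)@(9, 9): e=[38,14,-2] → .
    (3,5)@(7, 11): e=[10,30,10] → X
    (6,5)@(13, 11): e=[100,0,-50] → .  [on edge]
  covered (9 px):
    . . . X . . .
    . . . X . . .
    . . . X X . .
    . . . X X . .
    . . . X . . .
    . . . X . . .
    . . . X . . .
    . . . . . . .
    . . . . . . .
    . . . . . . .
    . . . . . . .
    . . . . . . .
T1:
  2·area = 8
  edge (12, 20)→(2, 6): d=(-10,-14) inclusive
  edge (2, 6)→(4, 8): d=(2,2) inclusive
  edge (4, 8)→(12, 20): d=(8,12) inclusive
    (0,2)@(1, 5): e=[-4,0,12] → .  [on edge]
    (1,3)@(3, 7): e=[4,0,4] → X  [on edge]
    (2,3)@(5, 7): e=[32,-4,-20] → .
    (1,4)@(3, 9): e=[-16,4,20] → .
    (2,4)@(5, 9): e=[12,0,-4] → .  [on edge]
    (3,5)@(7, 11): e=[20,0,-12] → .  [on edge]
    (3,6)@(7, 13): e=[0,4,4] → X  [on edge]
    (4,6)@(9, 13): e=[28,0,-20] → .  [on edge]
    (3,7)@(7, 15): e=[-20,8,20] → .
    (5,7)@(11, 15): e=[36,0,-28] → .  [on edge]
    (6,8)@(13, 17): e=[44,0,-36] → .  [on edge]
  covered (2 px):
    . . . . . . .
    . . . . . . .
    . . . . . . .
    . X . . . . .
    . . . . . . .
    . . . . . . .
    . . . X . . .
    . . . . . . .
    . . . . . . .
    . . . . . . .
    . . . . . . .
    . . . . . . .
T2:
  2·area = 64  (B↔C swapped to make it positive)
  edge (4, 24)→(12, 6): d=(8,-18) inclusive
  edge (12, 6)→(12, 14): d=(0,8) inclusive
  edge (12, 14)→(4, 24): d=(-8,10) inclusive
    (5,4)@(11, 9): e=[6,8,50] → X
    (6,4)@(13, 9): e=[42,-8,30] → .
    (5,5)@(11, 11): e=[22,8,34] → X
    (6,5)@(13, 11): e=[58,-8,14] → .
    (4,6)@(9, 13): e=[2,24,38] → X
    (6,6)@(13, 13): e=[74,-8,-2] → .
    (4,7)@(9, 15): e=[18,24,22] → X
    (6,7)@(13, 15): e=[90,-8,-18] → .
    (4,8)@(9, 17): e=[34,24,6] → X
    (5,8)@(11, 17): e=[70,8,-14] → .
    (3,9)@(7, 19): e=[14,40,10] → X
    (4,9)@(9, 19): e=[50,24,-10] → .
  covered (8 px):
    . . . . . . .
    . . . . . . .
    . . . . . . .
    . . . . . . .
    . . . . . X .
    . . . . . X .
    . . . . X X .
    . . . . X X .
    . . . . X . .
    . . . X . . .
    . . . . . . .
    . . . . . . .

Result: [[5,4],[5,5],[4,6],[5,6],[4,7],[5,7],[4,8],[3,9]]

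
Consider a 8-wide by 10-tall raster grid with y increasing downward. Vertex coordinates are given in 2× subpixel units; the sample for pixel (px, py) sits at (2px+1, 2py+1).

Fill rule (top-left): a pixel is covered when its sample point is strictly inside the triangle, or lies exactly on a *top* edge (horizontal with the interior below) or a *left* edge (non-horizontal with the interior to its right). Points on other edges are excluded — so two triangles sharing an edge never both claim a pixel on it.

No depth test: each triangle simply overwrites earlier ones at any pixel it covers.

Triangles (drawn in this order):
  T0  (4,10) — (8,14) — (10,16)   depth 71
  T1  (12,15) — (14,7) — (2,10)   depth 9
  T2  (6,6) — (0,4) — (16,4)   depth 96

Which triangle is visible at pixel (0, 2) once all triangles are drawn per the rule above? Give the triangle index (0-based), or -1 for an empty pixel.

T0:
  degenerate (2·area = 0) — covers nothing
T1:
  2·area = 90  (B↔C swapped to make it positive)
  edge (12, 15)→(2, 10): d=(-10,-5) top-left  bias=+0
  edge (2, 10)→(14, 7): d=(12,-3) top-left  bias=+0
  edge (14, 7)→(12, 15): d=(-2,8) right/bottom  bias=-1
    (7,1)@(15, 3): e=[135,-45,0] → .  [on edge]
    (3,4)@(7, 9): e=[35,3,52] → X
    (4,4)@(9, 9): e=[45,9,36] → X
    (5,4)@(11, 9): e=[55,15,20] → X
    (6,4)@(13, 9): e=[65,21,4] → X
    (7,4)@(15, 9): e=[75,27,-12] → .
    (2,5)@(5, 11): e=[5,21,64] → X
    (6,5)@(13, 11): e=[45,45,0] → .  [on edge]
    (2,6)@(5, 13): e=[-15,45,60] → .
    (3,6)@(7, 13): e=[-5,51,44] → .
    (4,6)@(9, 13): e=[5,57,28] → X
    (6,6)@(13, 13): e=[25,69,-4] → .
    (5,9)@(11, 19): e=[-45,135,0] → .  [on edge]
  covered (10 px):
    . . . . . . . .
    . . . . . . . .
    . . . . . . . .
    . . . . . . . .
    . . . X X X X .
    . . X X X X . .
    . . . . X X . .
    . . . . . . . .
    . . . . . . . .
    . . . . . . . .
T2:
  2·area = 32
  edge (6, 6)→(0, 4): d=(-6,-2) top-left  bias=+0
  edge (0, 4)→(16, 4): d=(16,0) top-left  bias=+0
  edge (16, 4)→(6, 6): d=(-10,2) right/bottom  bias=-1
    (1,2)@(3, 5): e=[0,16,16] → X  [on edge]
    (2,2)@(5, 5): e=[4,16,12] → X
    (3,2)@(7, 5): e=[8,16,8] → X
    (4,2)@(9, 5): e=[12,16,4] → X
    (5,2)@(11, 5): e=[16,16,0] → .  [on edge]
    (0,3)@(1, 7): e=[-16,48,0] → .  [on edge]
    (1,3)@(3, 7): e=[-12,48,-4] → .
    (2,3)@(5, 7): e=[-8,48,-8] → .
    (3,3)@(7, 7): e=[-4,48,-12] → .
    (4,3)@(9, 7): e=[0,48,-16] → .  [on edge]
    (7,4)@(15, 9): e=[0,80,-48] → .  [on edge]
  covered (4 px):
    . . . . . . . .
    . . . . . . . .
    . X X X X . . .
    . . . . . . . .
    . . . . . . . .
    . . . . . . . .
    . . . . . . . .
    . . . . . . . .
    . . . . . . . .
    . . . . . . . .

Z-buffer (winner per pixel, '.' = empty):
  . . . . . . . .
  . . . . . . . .
  . 2 2 2 2 . . .
  . . . . . . . .
  . . . 1 1 1 1 .
  . . 1 1 1 1 . .
  . . . . 1 1 . .
  . . . . . . . .
  . . . . . . . .
  . . . . . . . .

Final: -1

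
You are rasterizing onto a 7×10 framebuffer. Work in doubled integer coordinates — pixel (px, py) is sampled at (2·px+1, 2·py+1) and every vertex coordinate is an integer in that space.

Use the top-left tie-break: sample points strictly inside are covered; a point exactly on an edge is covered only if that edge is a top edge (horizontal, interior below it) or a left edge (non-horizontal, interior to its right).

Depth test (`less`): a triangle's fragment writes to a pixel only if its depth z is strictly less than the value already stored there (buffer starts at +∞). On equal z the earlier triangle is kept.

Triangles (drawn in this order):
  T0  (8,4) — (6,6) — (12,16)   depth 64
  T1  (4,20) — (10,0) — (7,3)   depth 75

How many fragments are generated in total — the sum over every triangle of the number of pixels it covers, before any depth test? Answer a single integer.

T0:
  2·area = 32  (B↔C swapped to make it positive)
  edge (8, 4)→(12, 16): d=(4,12) right/bottom  bias=-1
  edge (12, 16)→(6, 6): d=(-6,-10) top-left  bias=+0
  edge (6, 6)→(8, 4): d=(2,-2) top-left  bias=+0
    (1,0)@(3, 1): e=[48,0,-16] → .  [on edge]
    (3,0)@(7, 1): e=[0,40,-8] → .  [on edge]
    (5,0)@(11, 1): e=[-48,80,0] → .  [on edge]
    (4,1)@(9, 3): e=[-16,48,0] → .  [on edge]
    (3,2)@(7, 5): e=[16,16,0] → X  [on edge]
    (4,2)@(9, 5): e=[-8,36,4] → .
    (2,3)@(5, 7): e=[48,-16,0] → .  [on edge]
    (3,3)@(7, 7): e=[24,4,4] → X
    (4,3)@(9, 7): e=[0,24,8] → .  [on edge]
    (1,4)@(3, 9): e=[80,-48,0] → .  [on edge]
    (3,4)@(7, 9): e=[32,-8,8] → .
    (4,4)@(9, 9): e=[8,12,12] → X
    (0,5)@(1, 11): e=[112,-80,0] → .  [on edge]
    (4,5)@(9, 11): e=[16,0,16] → X  [on edge]
    (5,6)@(11, 13): e=[0,8,24] → .  [on edge]
    (6,9)@(13, 19): e=[0,-8,40] → .  [on edge]
  covered (4 px):
    . . . . . . .
    . . . . . . .
    . . . X . . .
    . . . X . . .
    . . . . X . .
    . . . . X . .
    . . . . . . .
    . . . . . . .
    . . . . . . .
    . . . . . . .
T1:
  2·area = 42  (B↔C swapped to make it positive)
  edge (4, 20)→(7, 3): d=(3,-17) top-left  bias=+0
  edge (7, 3)→(10, 0): d=(3,-3) top-left  bias=+0
  edge (10, 0)→(4, 20): d=(-6,20) right/bottom  bias=-1
    (4,0)@(9, 1): e=[28,0,14] → X  [on edge]
    (5,0)@(11, 1): e=[62,6,-26] → .
    (3,1)@(7, 3): e=[0,0,42] → X  [on edge]
    (5,1)@(11, 3): e=[68,12,-38] → .
    (2,2)@(5, 5): e=[-28,0,70] → .  [on edge]
    (3,2)@(7, 5): e=[6,6,30] → X
    (4,2)@(9, 5): e=[40,12,-10] → .
    (1,3)@(3, 7): e=[-56,0,98] → .  [on edge]
    (3,3)@(7, 7): e=[12,12,18] → X
    (4,3)@(9, 7): e=[46,18,-22] → .
    (0,4)@(1, 9): e=[-84,0,126] → .  [on edge]
    (3,4)@(7, 9): e=[18,18,6] → X
  covered (7 px):
    . . . . X . .
    . . . X X . .
    . . . X . . .
    . . . X . . .
    . . . X . . .
    . . . . . . .
    . . . . . . .
    . . X . . . .
    . . . . . . .
    . . . . . . .

Answer: 11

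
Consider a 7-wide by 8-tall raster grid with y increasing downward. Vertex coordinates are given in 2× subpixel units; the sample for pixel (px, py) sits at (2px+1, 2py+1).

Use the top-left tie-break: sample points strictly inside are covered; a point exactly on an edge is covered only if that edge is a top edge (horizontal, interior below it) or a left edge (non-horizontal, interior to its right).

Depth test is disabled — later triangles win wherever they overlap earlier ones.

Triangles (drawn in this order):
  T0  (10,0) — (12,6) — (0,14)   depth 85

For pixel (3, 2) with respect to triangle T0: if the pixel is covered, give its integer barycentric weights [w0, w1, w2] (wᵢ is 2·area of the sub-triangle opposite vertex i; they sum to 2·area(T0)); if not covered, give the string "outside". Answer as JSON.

T0:
  2·area = 88
  edge (10, 0)→(12, 6): d=(2,6) right/bottom  bias=-1
  edge (12, 6)→(0, 14): d=(-12,8) right/bottom  bias=-1
  edge (0, 14)→(10, 0): d=(10,-14) top-left  bias=+0
    (4,1)@(9, 3): e=[12,60,16] → X
    (5,1)@(11, 3): e=[0,44,44] → .  [on edge]
    (3,2)@(7, 5): e=[28,52,8] → X
    (5,2)@(11, 5): e=[4,20,64] → X
    (6,2)@(13, 5): e=[-8,4,92] → .
    (2,3)@(5, 7): e=[44,44,0] → X  [on edge]
    (5,3)@(11, 7): e=[8,-4,84] → .
    (2,4)@(5, 9): e=[48,20,20] → X
    (4,4)@(9, 9): e=[24,-12,76] → .
    (6,4)@(13, 9): e=[0,-44,132] → .  [on edge]
    (1,5)@(3, 11): e=[64,12,12] → X
    (2,5)@(5, 11): e=[52,-4,40] → .
  covered (11 px):
    . . . . . . .
    . . . . X . .
    . . . X X X .
    . . X X X . .
    . . X X . . .
    . X . . . . .
    X . . . . . .
    . . . . . . .

Answer: [52,8,28]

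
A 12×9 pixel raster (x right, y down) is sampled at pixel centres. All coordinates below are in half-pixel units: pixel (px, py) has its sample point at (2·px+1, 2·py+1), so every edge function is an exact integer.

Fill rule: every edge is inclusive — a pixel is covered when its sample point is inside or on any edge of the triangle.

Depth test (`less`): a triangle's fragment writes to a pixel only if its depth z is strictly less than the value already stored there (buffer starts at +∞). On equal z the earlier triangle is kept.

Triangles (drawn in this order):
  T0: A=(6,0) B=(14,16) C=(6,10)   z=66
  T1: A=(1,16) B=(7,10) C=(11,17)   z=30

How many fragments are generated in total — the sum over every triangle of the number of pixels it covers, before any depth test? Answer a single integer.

T0:
  2·area = 80
  edge (6, 0)→(14, 16): d=(8,16) inclusive
  edge (14, 16)→(6, 10): d=(-8,-6) inclusive
  edge (6, 10)→(6, 0): d=(0,-10) inclusive
    (3,1)@(7, 3): e=[8,62,10] → #
    (4,1)@(9, 3): e=[-24,74,30] → ·
    (3,2)@(7, 5): e=[24,46,10] → #
    (4,2)@(9, 5): e=[-8,58,30] → ·
    (3,3)@(7, 7): e=[40,30,10] → #
    (4,3)@(9, 7): e=[8,42,30] → #
    (5,3)@(11, 7): e=[-24,54,50] → ·
    (3,4)@(7, 9): e=[56,14,10] → #
    (5,4)@(11, 9): e=[-8,38,50] → ·
    (3,5)@(7, 11): e=[72,-2,10] → ·
    (4,5)@(9, 11): e=[40,10,30] → #
    (5,5)@(11, 11): e=[8,22,50] → #
  covered (10 px):
    · · · · · · · · · · · ·
    · · · # · · · · · · · ·
    · · · # · · · · · · · ·
    · · · # # · · · · · · ·
    · · · # # · · · · · · ·
    · · · · # # · · · · · ·
    · · · · · # · · · · · ·
    · · · · · · # · · · · ·
    · · · · · · · · · · · ·
T1:
  2·area = 66
  edge (1, 16)→(7, 10): d=(6,-6) inclusive
  edge (7, 10)→(11, 17): d=(4,7) inclusive
  edge (11, 17)→(1, 16): d=(-10,-1) inclusive
    (1,1)@(3, 3): e=[-66,0,132] → ·  [on edge]
    (3,5)@(7, 11): e=[6,4,56] → #
    (4,5)@(9, 11): e=[18,-10,58] → ·
    (2,6)@(5, 13): e=[6,26,34] → #
    (4,6)@(9, 13): e=[30,-2,38] → ·
    (1,7)@(3, 15): e=[6,48,12] → #
    (4,7)@(9, 15): e=[42,6,18] → #
    (5,7)@(11, 15): e=[54,-8,20] → ·
    (1,8)@(3, 17): e=[18,56,-8] → ·
    (2,8)@(5, 17): e=[30,42,-6] → ·
    (3,8)@(7, 17): e=[42,28,-4] → ·
    (4,8)@(9, 17): e=[54,14,-2] → ·
    (5,8)@(11, 17): e=[66,0,0] → #  [on edge]
  covered (8 px):
    · · · · · · · · · · · ·
    · · · · · · · · · · · ·
    · · · · · · · · · · · ·
    · · · · · · · · · · · ·
    · · · · · · · · · · · ·
    · · · # · · · · · · · ·
    · · # # · · · · · · · ·
    · # # # # · · · · · · ·
    · · · · · # · · · · · ·

Final: 18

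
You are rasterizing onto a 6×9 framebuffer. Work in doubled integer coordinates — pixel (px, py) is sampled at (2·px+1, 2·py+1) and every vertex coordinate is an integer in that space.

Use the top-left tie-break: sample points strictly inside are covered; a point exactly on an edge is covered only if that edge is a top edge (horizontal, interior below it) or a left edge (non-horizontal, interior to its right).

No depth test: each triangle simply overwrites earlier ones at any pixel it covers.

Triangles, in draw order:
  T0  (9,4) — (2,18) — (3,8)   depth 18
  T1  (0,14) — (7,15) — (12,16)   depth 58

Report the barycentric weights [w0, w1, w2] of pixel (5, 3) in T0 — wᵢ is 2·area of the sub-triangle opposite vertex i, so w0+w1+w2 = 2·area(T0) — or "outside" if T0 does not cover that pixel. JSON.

T0:
  2·area = 56
  edge (9, 4)→(2, 18): d=(-7,14) right/bottom  bias=-1
  edge (2, 18)→(3, 8): d=(1,-10) top-left  bias=+0
  edge (3, 8)→(9, 4): d=(6,-4) top-left  bias=+0
    (2,3)@(5, 7): e=[35,19,2] → █
    (3,3)@(7, 7): e=[7,39,10] → █
    (4,3)@(9, 7): e=[-21,59,18] → ·
    (1,4)@(3, 9): e=[49,1,6] → █
    (3,4)@(7, 9): e=[-7,41,22] → ·
    (1,5)@(3, 11): e=[35,3,18] → █
    (3,5)@(7, 11): e=[-21,43,34] → ·
    (1,6)@(3, 13): e=[21,5,30] → █
    (2,6)@(5, 13): e=[-7,25,38] → ·
    (1,7)@(3, 15): e=[7,7,42] → █
    (2,7)@(5, 15): e=[-21,27,50] → ·
    (1,8)@(3, 17): e=[-7,9,54] → ·
  covered (8 px):
    · · · · · ·
    · · · · · ·
    · · · · · ·
    · · █ █ · ·
    · █ █ · · ·
    · █ █ · · ·
    · █ · · · ·
    · █ · · · ·
    · · · · · ·
T1:
  2·area = 2
  edge (0, 14)→(7, 15): d=(7,1) right/bottom  bias=-1
  edge (7, 15)→(12, 16): d=(5,1) right/bottom  bias=-1
  edge (12, 16)→(0, 14): d=(-12,-2) top-left  bias=+0
    (3,7)@(7, 15): e=[0,0,2] → ·  [on edge]
  covered (0 px):
    · · · · · ·
    · · · · · ·
    · · · · · ·
    · · · · · ·
    · · · · · ·
    · · · · · ·
    · · · · · ·
    · · · · · ·
    · · · · · ·

Answer: "outside"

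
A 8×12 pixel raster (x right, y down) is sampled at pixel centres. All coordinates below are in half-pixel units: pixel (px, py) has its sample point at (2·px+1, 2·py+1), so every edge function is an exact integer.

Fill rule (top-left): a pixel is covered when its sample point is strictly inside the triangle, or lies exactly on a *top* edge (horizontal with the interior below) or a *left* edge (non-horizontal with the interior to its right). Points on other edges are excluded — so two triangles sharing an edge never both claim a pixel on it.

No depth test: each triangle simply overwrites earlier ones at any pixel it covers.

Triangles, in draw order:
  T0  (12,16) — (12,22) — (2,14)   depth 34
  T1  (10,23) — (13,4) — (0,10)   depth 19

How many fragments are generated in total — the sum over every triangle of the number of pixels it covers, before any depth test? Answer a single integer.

T0:
  2·area = 60
  edge (12, 16)→(12, 22): d=(0,6) right/bottom  bias=-1
  edge (12, 22)→(2, 14): d=(-10,-8) top-left  bias=+0
  edge (2, 14)→(12, 16): d=(10,2) right/bottom  bias=-1
    (2,7)@(5, 15): e=[42,14,4] → #
    (3,7)@(7, 15): e=[30,30,0] → ·  [on edge]
    (2,8)@(5, 17): e=[42,-6,24] → ·
    (3,8)@(7, 17): e=[30,10,20] → #
    (4,8)@(9, 17): e=[18,26,16] → #
    (5,8)@(11, 17): e=[6,42,12] → #
    (6,8)@(13, 17): e=[-6,58,8] → ·
    (3,9)@(7, 19): e=[30,-10,40] → ·
    (4,9)@(9, 19): e=[18,6,36] → #
    (6,9)@(13, 19): e=[-6,38,28] → ·
    (4,10)@(9, 21): e=[18,-14,56] → ·
    (5,10)@(11, 21): e=[6,2,52] → #
  covered (7 px):
    · · · · · · · ·
    · · · · · · · ·
    · · · · · · · ·
    · · · · · · · ·
    · · · · · · · ·
    · · · · · · · ·
    · · · · · · · ·
    · · # · · · · ·
    · · · # # # · ·
    · · · · # # · ·
    · · · · · # · ·
    · · · · · · · ·
T1:
  2·area = 229  (B↔C swapped to make it positive)
  edge (10, 23)→(0, 10): d=(-10,-13) top-left  bias=+0
  edge (0, 10)→(13, 4): d=(13,-6) top-left  bias=+0
  edge (13, 4)→(10, 23): d=(-3,19) right/bottom  bias=-1
    (5,2)@(11, 5): e=[193,1,35] → #
    (6,2)@(13, 5): e=[219,13,-3] → ·
    (3,3)@(7, 7): e=[121,3,105] → #
    (4,3)@(9, 7): e=[147,15,67] → #
    (6,3)@(13, 7): e=[199,39,-9] → ·
    (1,4)@(3, 9): e=[49,5,175] → #
    (2,4)@(5, 9): e=[75,17,137] → #
    (6,4)@(13, 9): e=[179,65,-15] → ·
    (0,5)@(1, 11): e=[3,19,207] → #
    (6,5)@(13, 11): e=[159,91,-21] → ·
    (0,6)@(1, 13): e=[-17,45,201] → ·
    (1,6)@(3, 13): e=[9,57,163] → #
  covered (29 px):
    · · · · · · · ·
    · · · · · · · ·
    · · · · · # · ·
    · · · # # # · ·
    · # # # # # · ·
    # # # # # # · ·
    · # # # # # · ·
    · · # # # # · ·
    · · · # # · · ·
    · · · # # · · ·
    · · · · # · · ·
    · · · · · · · ·

Result: 36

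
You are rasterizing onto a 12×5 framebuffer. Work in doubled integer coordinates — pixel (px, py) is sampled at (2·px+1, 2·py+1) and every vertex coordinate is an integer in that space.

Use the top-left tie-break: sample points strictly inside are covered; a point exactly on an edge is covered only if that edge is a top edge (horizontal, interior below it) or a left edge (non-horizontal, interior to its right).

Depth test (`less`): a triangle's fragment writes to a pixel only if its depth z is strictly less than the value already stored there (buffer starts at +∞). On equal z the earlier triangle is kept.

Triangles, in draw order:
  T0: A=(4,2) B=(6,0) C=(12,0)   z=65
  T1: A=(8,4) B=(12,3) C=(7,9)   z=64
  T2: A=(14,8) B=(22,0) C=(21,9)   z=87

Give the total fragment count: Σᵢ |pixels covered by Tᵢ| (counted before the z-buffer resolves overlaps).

T0:
  2·area = 12
  edge (4, 2)→(6, 0): d=(2,-2) top-left  bias=+0
  edge (6, 0)→(12, 0): d=(6,0) top-left  bias=+0
  edge (12, 0)→(4, 2): d=(-8,2) right/bottom  bias=-1
    (2,0)@(5, 1): e=[0,6,6] → #  [on edge]
    (3,0)@(7, 1): e=[4,6,2] → #
    (4,0)@(9, 1): e=[8,6,-2] → ·
    (1,1)@(3, 3): e=[0,18,-6] → ·  [on edge]
    (2,1)@(5, 3): e=[4,18,-10] → ·
    (3,1)@(7, 3): e=[8,18,-14] → ·
    (0,2)@(1, 5): e=[0,30,-18] → ·  [on edge]
  covered (2 px):
    · · # # · · · · · · · ·
    · · · · · · · · · · · ·
    · · · · · · · · · · · ·
    · · · · · · · · · · · ·
    · · · · · · · · · · · ·
T1:
  2·area = 19
  edge (8, 4)→(12, 3): d=(4,-1) top-left  bias=+0
  edge (12, 3)→(7, 9): d=(-5,6) right/bottom  bias=-1
  edge (7, 9)→(8, 4): d=(1,-5) top-left  bias=+0
    (4,2)@(9, 5): e=[5,8,6] → #
    (5,2)@(11, 5): e=[7,-4,16] → ·
    (4,3)@(9, 7): e=[13,-2,8] → ·
    (3,4)@(7, 9): e=[19,0,0] → ·  [on edge]
  covered (1 px):
    · · · · · · · · · · · ·
    · · · · · · · · · · · ·
    · · · · # · · · · · · ·
    · · · · · · · · · · · ·
    · · · · · · · · · · · ·
T2:
  2·area = 64
  edge (14, 8)→(22, 0): d=(8,-8) top-left  bias=+0
  edge (22, 0)→(21, 9): d=(-1,9) right/bottom  bias=-1
  edge (21, 9)→(14, 8): d=(-7,-1) top-left  bias=+0
    (10,0)@(21, 1): e=[0,8,56] → #  [on edge]
    (11,0)@(23, 1): e=[16,-10,58] → ·
    (9,1)@(19, 3): e=[0,24,40] → #  [on edge]
    (11,1)@(23, 3): e=[32,-12,44] → ·
    (8,2)@(17, 5): e=[0,40,24] → #  [on edge]
    (11,2)@(23, 5): e=[48,-14,30] → ·
    (3,3)@(7, 7): e=[-64,128,0] → ·  [on edge]
    (7,3)@(15, 7): e=[0,56,8] → #  [on edge]
    (11,3)@(23, 7): e=[64,-16,16] → ·
    (6,4)@(13, 9): e=[0,72,-8] → ·  [on edge]
    (7,4)@(15, 9): e=[16,54,-6] → ·
    (8,4)@(17, 9): e=[32,36,-4] → ·
    (10,4)@(21, 9): e=[64,0,0] → ·  [on edge]
  covered (10 px):
    · · · · · · · · · · # ·
    · · · · · · · · · # # ·
    · · · · · · · · # # # ·
    · · · · · · · # # # # ·
    · · · · · · · · · · · ·

Final: 13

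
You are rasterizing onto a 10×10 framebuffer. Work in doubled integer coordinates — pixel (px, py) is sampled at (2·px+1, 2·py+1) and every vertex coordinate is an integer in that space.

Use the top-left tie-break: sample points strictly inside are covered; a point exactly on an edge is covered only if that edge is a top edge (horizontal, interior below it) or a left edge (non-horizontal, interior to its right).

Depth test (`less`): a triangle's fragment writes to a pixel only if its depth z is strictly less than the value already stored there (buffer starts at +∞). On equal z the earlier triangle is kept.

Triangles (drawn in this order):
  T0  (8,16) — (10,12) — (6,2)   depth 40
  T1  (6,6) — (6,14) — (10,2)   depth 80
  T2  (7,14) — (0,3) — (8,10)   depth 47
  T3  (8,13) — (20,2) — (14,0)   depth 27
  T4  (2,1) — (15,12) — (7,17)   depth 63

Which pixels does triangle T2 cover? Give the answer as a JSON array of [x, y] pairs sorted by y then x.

T0:
  2·area = 36  (B↔C swapped to make it positive)
  edge (8, 16)→(6, 2): d=(-2,-14) top-left  bias=+0
  edge (6, 2)→(10, 12): d=(4,10) right/bottom  bias=-1
  edge (10, 12)→(8, 16): d=(-2,4) right/bottom  bias=-1
    (3,2)@(7, 5): e=[8,2,26] → #
    (4,2)@(9, 5): e=[36,-18,18] → ·
    (3,3)@(7, 7): e=[4,10,22] → #
    (4,3)@(9, 7): e=[32,-10,14] → ·
    (3,4)@(7, 9): e=[0,18,18] → #  [on edge]
    (4,4)@(9, 9): e=[28,-2,10] → ·
    (3,5)@(7, 11): e=[-4,26,14] → ·
    (4,5)@(9, 11): e=[24,6,6] → #
    (5,5)@(11, 11): e=[52,-14,-2] → ·
    (4,6)@(9, 13): e=[20,14,2] → #
    (5,6)@(11, 13): e=[48,-6,-6] → ·
    (4,7)@(9, 15): e=[16,22,-2] → ·
  covered (5 px):
    · · · · · · · · · ·
    · · · · · · · · · ·
    · · · # · · · · · ·
    · · · # · · · · · ·
    · · · # · · · · · ·
    · · · · # · · · · ·
    · · · · # · · · · ·
    · · · · · · · · · ·
    · · · · · · · · · ·
    · · · · · · · · · ·
T1:
  2·area = 32  (B↔C swapped to make it positive)
  edge (6, 6)→(10, 2): d=(4,-4) top-left  bias=+0
  edge (10, 2)→(6, 14): d=(-4,12) right/bottom  bias=-1
  edge (6, 14)→(6, 6): d=(0,-8) top-left  bias=+0
    (5,0)@(11, 1): e=[0,-8,40] → ·  [on edge]
    (4,1)@(9, 3): e=[0,8,24] → #  [on edge]
    (5,1)@(11, 3): e=[8,-16,40] → ·
    (3,2)@(7, 5): e=[0,24,8] → #  [on edge]
    (4,2)@(9, 5): e=[8,0,24] → ·  [on edge]
    (2,3)@(5, 7): e=[0,40,-8] → ·  [on edge]
    (3,3)@(7, 7): e=[8,16,8] → #
    (4,3)@(9, 7): e=[16,-8,24] → ·
    (1,4)@(3, 9): e=[0,56,-24] → ·  [on edge]
    (3,4)@(7, 9): e=[16,8,8] → #
    (4,4)@(9, 9): e=[24,-16,24] → ·
    (0,5)@(1, 11): e=[0,72,-40] → ·  [on edge]
    (3,5)@(7, 11): e=[24,0,8] → ·  [on edge]
    (2,8)@(5, 17): e=[40,0,-8] → ·  [on edge]
  covered (4 px):
    · · · · · · · · · ·
    · · · · # · · · · ·
    · · · # · · · · · ·
    · · · # · · · · · ·
    · · · # · · · · · ·
    · · · · · · · · · ·
    · · · · · · · · · ·
    · · · · · · · · · ·
    · · · · · · · · · ·
    · · · · · · · · · ·
T2:
  2·area = 39
  edge (7, 14)→(0, 3): d=(-7,-11) top-left  bias=+0
  edge (0, 3)→(8, 10): d=(8,7) right/bottom  bias=-1
  edge (8, 10)→(7, 14): d=(-1,4) right/bottom  bias=-1
    (1,3)@(3, 7): e=[5,11,23] → #
    (2,3)@(5, 7): e=[27,-3,15] → ·
    (1,4)@(3, 9): e=[-9,27,21] → ·
    (2,4)@(5, 9): e=[13,13,13] → #
    (3,4)@(7, 9): e=[35,-1,5] → ·
    (2,5)@(5, 11): e=[-1,29,11] → ·
    (3,5)@(7, 11): e=[21,15,3] → #
    (4,5)@(9, 11): e=[43,1,-5] → ·
    (3,6)@(7, 13): e=[7,31,1] → #
    (4,6)@(9, 13): e=[29,17,-7] → ·
    (3,7)@(7, 15): e=[-7,47,-1] → ·
  covered (4 px):
    · · · · · · · · · ·
    · · · · · · · · · ·
    · · · · · · · · · ·
    · # · · · · · · · ·
    · · # · · · · · · ·
    · · · # · · · · · ·
    · · · # · · · · · ·
    · · · · · · · · · ·
    · · · · · · · · · ·
    · · · · · · · · · ·
T3:
  2·area = 90  (B↔C swapped to make it positive)
  edge (8, 13)→(14, 0): d=(6,-13) top-left  bias=+0
  edge (14, 0)→(20, 2): d=(6,2) right/bottom  bias=-1
  edge (20, 2)→(8, 13): d=(-12,11) right/bottom  bias=-1
    (7,0)@(15, 1): e=[19,4,67] → #
    (8,0)@(17, 1): e=[45,0,45] → ·  [on edge]
    (6,1)@(13, 3): e=[5,20,65] → #
    (8,1)@(17, 3): e=[57,12,21] → #
    (9,1)@(19, 3): e=[83,8,-1] → ·
    (6,2)@(13, 5): e=[17,32,41] → #
    (8,2)@(17, 5): e=[69,24,-3] → ·
    (5,3)@(11, 7): e=[3,48,39] → #
    (7,3)@(15, 7): e=[55,40,-5] → ·
    (5,4)@(11, 9): e=[15,60,15] → #
    (6,4)@(13, 9): e=[41,56,-7] → ·
    (4,5)@(9, 11): e=[1,76,13] → #
  covered (10 px):
    · · · · · · · # · ·
    · · · · · · # # # ·
    · · · · · · # # · ·
    · · · · · # # · · ·
    · · · · · # · · · ·
    · · · · # · · · · ·
    · · · · · · · · · ·
    · · · · · · · · · ·
    · · · · · · · · · ·
    · · · · · · · · · ·
T4:
  2·area = 153
  edge (2, 1)→(15, 12): d=(13,11) right/bottom  bias=-1
  edge (15, 12)→(7, 17): d=(-8,5) right/bottom  bias=-1
  edge (7, 17)→(2, 1): d=(-5,-16) top-left  bias=+0
    (1,1)@(3, 3): e=[15,132,6] → #
    (2,1)@(5, 3): e=[-7,122,38] → ·
    (1,2)@(3, 5): e=[41,116,-4] → ·
    (2,2)@(5, 5): e=[19,106,28] → #
    (3,2)@(7, 5): e=[-3,96,60] → ·
    (2,3)@(5, 7): e=[45,90,18] → #
    (3,3)@(7, 7): e=[23,80,50] → #
    (4,3)@(9, 7): e=[1,70,82] → #
    (5,3)@(11, 7): e=[-21,60,114] → ·
    (2,4)@(5, 9): e=[71,74,8] → #
    (5,4)@(11, 9): e=[5,44,104] → #
    (6,4)@(13, 9): e=[-17,34,136] → ·
    (3,8)@(7, 17): e=[153,0,0] → ·  [on edge]
  covered (19 px):
    · · · · · · · · · ·
    · # · · · · · · · ·
    · · # · · · · · · ·
    · · # # # · · · · ·
    · · # # # # · · · ·
    · · · # # # # · · ·
    · · · # # # # · · ·
    · · · # # · · · · ·
    · · · · · · · · · ·
    · · · · · · · · · ·

Answer: [[1,3],[2,4],[3,5],[3,6]]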